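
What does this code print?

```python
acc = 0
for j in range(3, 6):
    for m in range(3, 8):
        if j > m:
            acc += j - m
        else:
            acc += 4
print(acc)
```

j=3,m=3: not 3>3, acc = 0+4 = 4
j=3,m=4: not 3>4, acc = 4+4 = 8
j=3,m=5: not 3>5, acc = 8+4 = 12
j=3,m=6: not 3>6, acc = 12+4 = 16
j=3,m=7: not 3>7, acc = 16+4 = 20
j=4,m=3: 4>3, acc = 20+1 = 21
j=4,m=4: not 4>4, acc = 21+4 = 25
j=4,m=5: not 4>5, acc = 25+4 = 29
j=4,m=6: not 4>6, acc = 29+4 = 33
j=4,m=7: not 4>7, acc = 33+4 = 37
j=5,m=3: 5>3, acc = 37+2 = 39
j=5,m=4: 5>4, acc = 39+1 = 40
j=5,m=5: not 5>5, acc = 40+4 = 44
j=5,m=6: not 5>6, acc = 44+4 = 48
j=5,m=7: not 5>7, acc = 48+4 = 52

52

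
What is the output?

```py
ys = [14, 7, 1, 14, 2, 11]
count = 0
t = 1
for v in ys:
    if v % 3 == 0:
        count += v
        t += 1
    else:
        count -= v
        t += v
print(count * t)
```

-2450

v=14: not %3==0, count = 0-14 = -14; t=15
v=7: not %3==0, count = (-14)-7 = -21; t=22
v=1: not %3==0, count = (-21)-1 = -22; t=23
v=14: not %3==0, count = (-22)-14 = -36; t=37
v=2: not %3==0, count = (-36)-2 = -38; t=39
v=11: not %3==0, count = (-38)-11 = -49; t=50
count*t = (-49)*50 = -2450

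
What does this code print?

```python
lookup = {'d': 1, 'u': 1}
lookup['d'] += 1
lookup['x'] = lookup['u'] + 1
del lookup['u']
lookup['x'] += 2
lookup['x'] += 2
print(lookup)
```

lookup['d'] = 1+1 = 2 → {'d': 2, 'u': 1}
lookup['x'] = lookup['u']+1 = 2 → {'d': 2, 'u': 1, 'x': 2}
del 'u' → {'d': 2, 'x': 2}
lookup['x'] = 2+2 = 4 → {'d': 2, 'x': 4}
lookup['x'] = 4+2 = 6 → {'d': 2, 'x': 6}

{'d': 2, 'x': 6}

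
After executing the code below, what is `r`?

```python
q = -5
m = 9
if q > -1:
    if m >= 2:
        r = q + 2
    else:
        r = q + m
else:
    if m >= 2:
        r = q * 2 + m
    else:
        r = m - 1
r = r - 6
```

-7

q=-5, m=9
q > -1 is False; m >= 2 is True
→ r = q * 2 + m = -1
r = (-1)-6 = -7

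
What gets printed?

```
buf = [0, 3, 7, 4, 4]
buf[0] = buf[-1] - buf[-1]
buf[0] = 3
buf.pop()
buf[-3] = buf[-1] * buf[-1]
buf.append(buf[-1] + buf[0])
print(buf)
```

[3, 16, 7, 4, 7]

buf[0] = buf[-1]-buf[-1] = 4-4 = 0 → [0, 3, 7, 4, 4]
buf[0] = 3 → [3, 3, 7, 4, 4]
pop() removes 4 → [3, 3, 7, 4]
buf[-3] = buf[-1]*buf[-1] = 4*4 = 16 → [3, 16, 7, 4]
append buf[-1]+buf[0] = 4+3 = 7 → [3, 16, 7, 4, 7]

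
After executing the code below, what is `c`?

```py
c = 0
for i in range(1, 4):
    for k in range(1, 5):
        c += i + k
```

54

i=1,k=1: c = 0+2 = 2
i=1,k=2: c = 2+3 = 5
i=1,k=3: c = 5+4 = 9
i=1,k=4: c = 9+5 = 14
i=2,k=1: c = 14+3 = 17
i=2,k=2: c = 17+4 = 21
i=2,k=3: c = 21+5 = 26
i=2,k=4: c = 26+6 = 32
i=3,k=1: c = 32+4 = 36
i=3,k=2: c = 36+5 = 41
i=3,k=3: c = 41+6 = 47
i=3,k=4: c = 47+7 = 54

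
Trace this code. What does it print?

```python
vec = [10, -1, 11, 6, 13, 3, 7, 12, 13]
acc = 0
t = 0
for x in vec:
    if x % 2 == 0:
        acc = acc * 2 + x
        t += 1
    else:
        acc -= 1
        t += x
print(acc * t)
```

2401

x=10: even, acc = 0*2+10 = 10; t=1
x=-1: not even, acc = 10-1 = 9; t=0
x=11: not even, acc = 9-1 = 8; t=11
x=6: even, acc = 8*2+6 = 22; t=12
x=13: not even, acc = 22-1 = 21; t=25
x=3: not even, acc = 21-1 = 20; t=28
x=7: not even, acc = 20-1 = 19; t=35
x=12: even, acc = 19*2+12 = 50; t=36
x=13: not even, acc = 50-1 = 49; t=49
acc*t = 49*49 = 2401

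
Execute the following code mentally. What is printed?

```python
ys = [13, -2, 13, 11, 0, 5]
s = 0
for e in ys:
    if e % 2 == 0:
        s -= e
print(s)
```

2

e=13: not even
e=-2: even, s = 0-(-2) = 2
e=13: not even
e=11: not even
e=0: even, s = 2-0 = 2
e=5: not even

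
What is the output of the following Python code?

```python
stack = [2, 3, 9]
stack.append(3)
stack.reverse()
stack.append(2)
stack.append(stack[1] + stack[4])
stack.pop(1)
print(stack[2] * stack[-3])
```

append 3 → [2, 3, 9, 3]
reverse → [3, 9, 3, 2]
append 2 → [3, 9, 3, 2, 2]
append stack[1]+stack[4] = 9+2 = 11 → [3, 9, 3, 2, 2, 11]
pop(1) removes 9 → [3, 3, 2, 2, 11]
stack[2]*stack[-3] = 2*2 = 4

4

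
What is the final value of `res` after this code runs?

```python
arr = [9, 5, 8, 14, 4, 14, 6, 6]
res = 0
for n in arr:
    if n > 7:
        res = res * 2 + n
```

146

n=9: >7, res = 0*2+9 = 9
n=5: not >7
n=8: >7, res = 9*2+8 = 26
n=14: >7, res = 26*2+14 = 66
n=4: not >7
n=14: >7, res = 66*2+14 = 146
n=6: not >7
n=6: not >7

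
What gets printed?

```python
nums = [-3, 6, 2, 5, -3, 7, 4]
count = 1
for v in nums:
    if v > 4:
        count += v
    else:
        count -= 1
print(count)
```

15

v=-3: not >4, count = 1-1 = 0
v=6: >4, count = 0+6 = 6
v=2: not >4, count = 6-1 = 5
v=5: >4, count = 5+5 = 10
v=-3: not >4, count = 10-1 = 9
v=7: >4, count = 9+7 = 16
v=4: not >4, count = 16-1 = 15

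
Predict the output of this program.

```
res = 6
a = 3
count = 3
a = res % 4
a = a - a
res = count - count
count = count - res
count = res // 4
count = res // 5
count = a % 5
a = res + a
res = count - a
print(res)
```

0

a = 6%4 = 2
a = 2-2 = 0
res = 3-3 = 0
count = 3-0 = 3
count = 0//4 = 0
count = 0//5 = 0
count = 0%5 = 0
a = 0+0 = 0
res = 0-0 = 0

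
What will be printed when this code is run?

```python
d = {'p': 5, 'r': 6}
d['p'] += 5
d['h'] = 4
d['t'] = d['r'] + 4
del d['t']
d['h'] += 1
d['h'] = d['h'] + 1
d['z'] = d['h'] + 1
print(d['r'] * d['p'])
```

60

d['p'] = 5+5 = 10 → {'p': 10, 'r': 6}
d['h'] = 4 → {'p': 10, 'r': 6, 'h': 4}
d['t'] = d['r']+4 = 10 → {'p': 10, 'r': 6, 'h': 4, 't': 10}
del 't' → {'p': 10, 'r': 6, 'h': 4}
d['h'] = 4+1 = 5 → {'p': 10, 'r': 6, 'h': 5}
d['h'] = d['h']+1 = 6 → {'p': 10, 'r': 6, 'h': 6}
d['z'] = d['h']+1 = 7 → {'p': 10, 'r': 6, 'h': 6, 'z': 7}
d['r']*d['p'] = 6*10 = 60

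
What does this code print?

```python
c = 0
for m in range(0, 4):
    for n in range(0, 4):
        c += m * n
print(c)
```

m=0,n=0: c = 0+0 = 0
m=0,n=1: c = 0+0 = 0
m=0,n=2: c = 0+0 = 0
m=0,n=3: c = 0+0 = 0
m=1,n=0: c = 0+0 = 0
m=1,n=1: c = 0+1 = 1
m=1,n=2: c = 1+2 = 3
m=1,n=3: c = 3+3 = 6
m=2,n=0: c = 6+0 = 6
m=2,n=1: c = 6+2 = 8
m=2,n=2: c = 8+4 = 12
m=2,n=3: c = 12+6 = 18
m=3,n=0: c = 18+0 = 18
m=3,n=1: c = 18+3 = 21
m=3,n=2: c = 21+6 = 27
m=3,n=3: c = 27+9 = 36

36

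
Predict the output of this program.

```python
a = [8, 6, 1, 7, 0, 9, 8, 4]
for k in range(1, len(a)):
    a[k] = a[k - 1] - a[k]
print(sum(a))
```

-66

k=1: a[1] = 8-6 = 2 → [8, 2, 1, 7, 0, 9, 8, 4]
k=2: a[2] = 2-1 = 1 → [8, 2, 1, 7, 0, 9, 8, 4]
k=3: a[3] = 1-7 = -6 → [8, 2, 1, -6, 0, 9, 8, 4]
k=4: a[4] = (-6)-0 = -6 → [8, 2, 1, -6, -6, 9, 8, 4]
k=5: a[5] = (-6)-9 = -15 → [8, 2, 1, -6, -6, -15, 8, 4]
k=6: a[6] = (-15)-8 = -23 → [8, 2, 1, -6, -6, -15, -23, 4]
k=7: a[7] = (-23)-4 = -27 → [8, 2, 1, -6, -6, -15, -23, -27]
sum = -66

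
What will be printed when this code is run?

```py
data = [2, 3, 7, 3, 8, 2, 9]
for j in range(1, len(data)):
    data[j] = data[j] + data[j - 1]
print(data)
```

[2, 5, 12, 15, 23, 25, 34]

j=1: data[1] = 3+2 = 5 → [2, 5, 7, 3, 8, 2, 9]
j=2: data[2] = 7+5 = 12 → [2, 5, 12, 3, 8, 2, 9]
j=3: data[3] = 3+12 = 15 → [2, 5, 12, 15, 8, 2, 9]
j=4: data[4] = 8+15 = 23 → [2, 5, 12, 15, 23, 2, 9]
j=5: data[5] = 2+23 = 25 → [2, 5, 12, 15, 23, 25, 9]
j=6: data[6] = 9+25 = 34 → [2, 5, 12, 15, 23, 25, 34]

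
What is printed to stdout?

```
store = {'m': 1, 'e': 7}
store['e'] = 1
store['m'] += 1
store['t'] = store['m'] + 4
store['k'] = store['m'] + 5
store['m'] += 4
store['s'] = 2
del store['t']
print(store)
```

store['e'] = 1 → {'m': 1, 'e': 1}
store['m'] = 1+1 = 2 → {'m': 2, 'e': 1}
store['t'] = store['m']+4 = 6 → {'m': 2, 'e': 1, 't': 6}
store['k'] = store['m']+5 = 7 → {'m': 2, 'e': 1, 't': 6, 'k': 7}
store['m'] = 2+4 = 6 → {'m': 6, 'e': 1, 't': 6, 'k': 7}
store['s'] = 2 → {'m': 6, 'e': 1, 't': 6, 'k': 7, 's': 2}
del 't' → {'m': 6, 'e': 1, 'k': 7, 's': 2}

{'m': 6, 'e': 1, 'k': 7, 's': 2}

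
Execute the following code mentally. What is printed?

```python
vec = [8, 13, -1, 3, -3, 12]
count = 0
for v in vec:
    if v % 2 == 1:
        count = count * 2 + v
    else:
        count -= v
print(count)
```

v=8: not odd, count = 0-8 = -8
v=13: odd, count = (-8)*2+13 = -3
v=-1: odd, count = (-3)*2+(-1) = -7
v=3: odd, count = (-7)*2+3 = -11
v=-3: odd, count = (-11)*2+(-3) = -25
v=12: not odd, count = (-25)-12 = -37

-37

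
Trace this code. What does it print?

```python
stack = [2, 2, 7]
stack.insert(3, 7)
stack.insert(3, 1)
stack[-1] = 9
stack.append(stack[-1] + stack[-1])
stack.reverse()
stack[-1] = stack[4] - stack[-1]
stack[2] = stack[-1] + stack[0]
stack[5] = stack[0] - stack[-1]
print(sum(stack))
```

insert 7 at 3 → [2, 2, 7, 7]
insert 1 at 3 → [2, 2, 7, 1, 7]
stack[-1] = 9 → [2, 2, 7, 1, 9]
append stack[-1]+stack[-1] = 9+9 = 18 → [2, 2, 7, 1, 9, 18]
reverse → [18, 9, 1, 7, 2, 2]
stack[-1] = stack[4]-stack[-1] = 2-2 = 0 → [18, 9, 1, 7, 2, 0]
stack[2] = stack[-1]+stack[0] = 0+18 = 18 → [18, 9, 18, 7, 2, 0]
stack[5] = stack[0]-stack[-1] = 18-0 = 18 → [18, 9, 18, 7, 2, 18]
sum = 72

72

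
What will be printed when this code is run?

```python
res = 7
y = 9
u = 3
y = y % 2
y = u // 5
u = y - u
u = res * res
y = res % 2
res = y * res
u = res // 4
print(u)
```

1

y = 9%2 = 1
y = 3//5 = 0
u = 0-3 = -3
u = 7*7 = 49
y = 7%2 = 1
res = 1*7 = 7
u = 7//4 = 1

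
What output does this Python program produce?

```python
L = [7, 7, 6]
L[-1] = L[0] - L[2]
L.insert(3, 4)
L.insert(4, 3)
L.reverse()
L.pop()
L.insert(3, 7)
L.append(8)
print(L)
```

[3, 4, 1, 7, 7, 8]

L[-1] = L[0]-L[2] = 7-6 = 1 → [7, 7, 1]
insert 4 at 3 → [7, 7, 1, 4]
insert 3 at 4 → [7, 7, 1, 4, 3]
reverse → [3, 4, 1, 7, 7]
pop() removes 7 → [3, 4, 1, 7]
insert 7 at 3 → [3, 4, 1, 7, 7]
append 8 → [3, 4, 1, 7, 7, 8]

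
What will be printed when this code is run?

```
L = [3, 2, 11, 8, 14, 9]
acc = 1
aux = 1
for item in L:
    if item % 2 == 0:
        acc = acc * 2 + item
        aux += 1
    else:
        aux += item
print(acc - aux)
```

19

item=3: not even; aux=4
item=2: even, acc = 1*2+2 = 4; aux=5
item=11: not even; aux=16
item=8: even, acc = 4*2+8 = 16; aux=17
item=14: even, acc = 16*2+14 = 46; aux=18
item=9: not even; aux=27
acc-aux = 46-27 = 19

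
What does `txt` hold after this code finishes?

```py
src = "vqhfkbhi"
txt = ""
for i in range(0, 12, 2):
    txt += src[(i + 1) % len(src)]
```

'qfbiqf'

i=0: add src[1]='q' → 'q'
i=2: add src[3]='f' → 'qf'
i=4: add src[5]='b' → 'qfb'
i=6: add src[7]='i' → 'qfbi'
i=8: add src[1]='q' → 'qfbiq'
i=10: add src[3]='f' → 'qfbiqf'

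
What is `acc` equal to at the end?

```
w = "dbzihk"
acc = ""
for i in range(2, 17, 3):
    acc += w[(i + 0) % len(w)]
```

i=2: add w[2]='z' → 'z'
i=5: add w[5]='k' → 'zk'
i=8: add w[2]='z' → 'zkz'
i=11: add w[5]='k' → 'zkzk'
i=14: add w[2]='z' → 'zkzkz'

'zkzkz'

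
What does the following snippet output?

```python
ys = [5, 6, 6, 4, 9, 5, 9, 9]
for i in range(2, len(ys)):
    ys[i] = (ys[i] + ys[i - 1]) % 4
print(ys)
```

[5, 6, 0, 0, 1, 2, 3, 0]

i=2: ys[2] = (6+6)%4 = 0 → [5, 6, 0, 4, 9, 5, 9, 9]
i=3: ys[3] = (4+0)%4 = 0 → [5, 6, 0, 0, 9, 5, 9, 9]
i=4: ys[4] = (9+0)%4 = 1 → [5, 6, 0, 0, 1, 5, 9, 9]
i=5: ys[5] = (5+1)%4 = 2 → [5, 6, 0, 0, 1, 2, 9, 9]
i=6: ys[6] = (9+2)%4 = 3 → [5, 6, 0, 0, 1, 2, 3, 9]
i=7: ys[7] = (9+3)%4 = 0 → [5, 6, 0, 0, 1, 2, 3, 0]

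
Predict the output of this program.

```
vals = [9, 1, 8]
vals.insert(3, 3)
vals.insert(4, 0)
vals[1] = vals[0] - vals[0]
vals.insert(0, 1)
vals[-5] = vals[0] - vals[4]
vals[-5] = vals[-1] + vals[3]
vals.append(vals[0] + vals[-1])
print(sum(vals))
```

21

insert 3 at 3 → [9, 1, 8, 3]
insert 0 at 4 → [9, 1, 8, 3, 0]
vals[1] = vals[0]-vals[0] = 9-9 = 0 → [9, 0, 8, 3, 0]
insert 1 at 0 → [1, 9, 0, 8, 3, 0]
vals[-5] = vals[0]-vals[4] = 1-3 = -2 → [1, -2, 0, 8, 3, 0]
vals[-5] = vals[-1]+vals[3] = 0+8 = 8 → [1, 8, 0, 8, 3, 0]
append vals[0]+vals[-1] = 1+0 = 1 → [1, 8, 0, 8, 3, 0, 1]
sum = 21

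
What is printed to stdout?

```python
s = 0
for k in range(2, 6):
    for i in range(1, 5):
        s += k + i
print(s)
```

k=2,i=1: s = 0+3 = 3
k=2,i=2: s = 3+4 = 7
k=2,i=3: s = 7+5 = 12
k=2,i=4: s = 12+6 = 18
k=3,i=1: s = 18+4 = 22
k=3,i=2: s = 22+5 = 27
k=3,i=3: s = 27+6 = 33
k=3,i=4: s = 33+7 = 40
k=4,i=1: s = 40+5 = 45
k=4,i=2: s = 45+6 = 51
k=4,i=3: s = 51+7 = 58
k=4,i=4: s = 58+8 = 66
k=5,i=1: s = 66+6 = 72
k=5,i=2: s = 72+7 = 79
k=5,i=3: s = 79+8 = 87
k=5,i=4: s = 87+9 = 96

96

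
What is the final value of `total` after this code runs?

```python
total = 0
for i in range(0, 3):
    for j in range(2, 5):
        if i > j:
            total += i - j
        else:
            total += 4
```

i=0,j=2: not 0>2, total = 0+4 = 4
i=0,j=3: not 0>3, total = 4+4 = 8
i=0,j=4: not 0>4, total = 8+4 = 12
i=1,j=2: not 1>2, total = 12+4 = 16
i=1,j=3: not 1>3, total = 16+4 = 20
i=1,j=4: not 1>4, total = 20+4 = 24
i=2,j=2: not 2>2, total = 24+4 = 28
i=2,j=3: not 2>3, total = 28+4 = 32
i=2,j=4: not 2>4, total = 32+4 = 36

36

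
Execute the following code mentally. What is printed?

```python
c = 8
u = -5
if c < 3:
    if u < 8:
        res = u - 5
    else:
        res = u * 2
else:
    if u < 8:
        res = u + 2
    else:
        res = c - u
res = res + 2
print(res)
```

c=8, u=-5
c < 3 is False; u < 8 is True
→ res = u + 2 = -3
res = (-3)+2 = -1

-1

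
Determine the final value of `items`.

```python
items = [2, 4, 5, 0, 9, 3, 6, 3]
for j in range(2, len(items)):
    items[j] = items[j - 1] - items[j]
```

[2, 4, -1, -1, -10, -13, -19, -22]

j=2: items[2] = 4-5 = -1 → [2, 4, -1, 0, 9, 3, 6, 3]
j=3: items[3] = (-1)-0 = -1 → [2, 4, -1, -1, 9, 3, 6, 3]
j=4: items[4] = (-1)-9 = -10 → [2, 4, -1, -1, -10, 3, 6, 3]
j=5: items[5] = (-10)-3 = -13 → [2, 4, -1, -1, -10, -13, 6, 3]
j=6: items[6] = (-13)-6 = -19 → [2, 4, -1, -1, -10, -13, -19, 3]
j=7: items[7] = (-19)-3 = -22 → [2, 4, -1, -1, -10, -13, -19, -22]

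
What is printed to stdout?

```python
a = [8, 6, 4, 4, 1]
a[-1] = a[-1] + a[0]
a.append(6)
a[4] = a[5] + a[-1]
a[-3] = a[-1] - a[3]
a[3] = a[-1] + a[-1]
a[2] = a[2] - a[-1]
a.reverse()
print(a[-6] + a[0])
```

12

a[-1] = a[-1]+a[0] = 1+8 = 9 → [8, 6, 4, 4, 9]
append 6 → [8, 6, 4, 4, 9, 6]
a[4] = a[5]+a[-1] = 6+6 = 12 → [8, 6, 4, 4, 12, 6]
a[-3] = a[-1]-a[3] = 6-4 = 2 → [8, 6, 4, 2, 12, 6]
a[3] = a[-1]+a[-1] = 6+6 = 12 → [8, 6, 4, 12, 12, 6]
a[2] = a[2]-a[-1] = 4-6 = -2 → [8, 6, -2, 12, 12, 6]
reverse → [6, 12, 12, -2, 6, 8]
a[-6]+a[0] = 6+6 = 12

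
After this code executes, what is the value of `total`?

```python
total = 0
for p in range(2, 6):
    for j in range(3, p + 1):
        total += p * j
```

p=3,j=3: total = 0+9 = 9
p=4,j=3: total = 9+12 = 21
p=4,j=4: total = 21+16 = 37
p=5,j=3: total = 37+15 = 52
p=5,j=4: total = 52+20 = 72
p=5,j=5: total = 72+25 = 97

97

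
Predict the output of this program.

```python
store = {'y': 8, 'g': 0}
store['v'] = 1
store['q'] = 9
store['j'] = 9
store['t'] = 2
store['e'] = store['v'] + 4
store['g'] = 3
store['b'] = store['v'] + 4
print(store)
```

{'y': 8, 'g': 3, 'v': 1, 'q': 9, 'j': 9, 't': 2, 'e': 5, 'b': 5}

store['v'] = 1 → {'y': 8, 'g': 0, 'v': 1}
store['q'] = 9 → {'y': 8, 'g': 0, 'v': 1, 'q': 9}
store['j'] = 9 → {'y': 8, 'g': 0, 'v': 1, 'q': 9, 'j': 9}
store['t'] = 2 → {'y': 8, 'g': 0, 'v': 1, 'q': 9, 'j': 9, 't': 2}
store['e'] = store['v']+4 = 5 → {'y': 8, 'g': 0, 'v': 1, 'q': 9, 'j': 9, 't': 2, 'e': 5}
store['g'] = 3 → {'y': 8, 'g': 3, 'v': 1, 'q': 9, 'j': 9, 't': 2, 'e': 5}
store['b'] = store['v']+4 = 5 → {'y': 8, 'g': 3, 'v': 1, 'q': 9, 'j': 9, 't': 2, 'e': 5, 'b': 5}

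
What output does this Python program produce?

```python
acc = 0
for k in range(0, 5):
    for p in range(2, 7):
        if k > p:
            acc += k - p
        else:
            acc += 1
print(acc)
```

26

k=0,p=2: not 0>2, acc = 0+1 = 1
k=0,p=3: not 0>3, acc = 1+1 = 2
k=0,p=4: not 0>4, acc = 2+1 = 3
k=0,p=5: not 0>5, acc = 3+1 = 4
k=0,p=6: not 0>6, acc = 4+1 = 5
k=1,p=2: not 1>2, acc = 5+1 = 6
k=1,p=3: not 1>3, acc = 6+1 = 7
k=1,p=4: not 1>4, acc = 7+1 = 8
k=1,p=5: not 1>5, acc = 8+1 = 9
k=1,p=6: not 1>6, acc = 9+1 = 10
k=2,p=2: not 2>2, acc = 10+1 = 11
k=2,p=3: not 2>3, acc = 11+1 = 12
k=2,p=4: not 2>4, acc = 12+1 = 13
k=2,p=5: not 2>5, acc = 13+1 = 14
k=2,p=6: not 2>6, acc = 14+1 = 15
k=3,p=2: 3>2, acc = 15+1 = 16
k=3,p=3: not 3>3, acc = 16+1 = 17
k=3,p=4: not 3>4, acc = 17+1 = 18
k=3,p=5: not 3>5, acc = 18+1 = 19
k=3,p=6: not 3>6, acc = 19+1 = 20
k=4,p=2: 4>2, acc = 20+2 = 22
k=4,p=3: 4>3, acc = 22+1 = 23
k=4,p=4: not 4>4, acc = 23+1 = 24
k=4,p=5: not 4>5, acc = 24+1 = 25
k=4,p=6: not 4>6, acc = 25+1 = 26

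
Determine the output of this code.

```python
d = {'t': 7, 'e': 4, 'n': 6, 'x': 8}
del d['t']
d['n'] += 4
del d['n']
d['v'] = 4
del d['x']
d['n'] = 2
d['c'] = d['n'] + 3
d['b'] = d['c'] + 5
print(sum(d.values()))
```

del 't' → {'e': 4, 'n': 6, 'x': 8}
d['n'] = 6+4 = 10 → {'e': 4, 'n': 10, 'x': 8}
del 'n' → {'e': 4, 'x': 8}
d['v'] = 4 → {'e': 4, 'x': 8, 'v': 4}
del 'x' → {'e': 4, 'v': 4}
d['n'] = 2 → {'e': 4, 'v': 4, 'n': 2}
d['c'] = d['n']+3 = 5 → {'e': 4, 'v': 4, 'n': 2, 'c': 5}
d['b'] = d['c']+5 = 10 → {'e': 4, 'v': 4, 'n': 2, 'c': 5, 'b': 10}
sum of values = 25

25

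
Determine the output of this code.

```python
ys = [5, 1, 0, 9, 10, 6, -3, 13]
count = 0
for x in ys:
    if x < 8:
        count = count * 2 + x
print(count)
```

97

x=5: <8, count = 0*2+5 = 5
x=1: <8, count = 5*2+1 = 11
x=0: <8, count = 11*2+0 = 22
x=9: not <8
x=10: not <8
x=6: <8, count = 22*2+6 = 50
x=-3: <8, count = 50*2+(-3) = 97
x=13: not <8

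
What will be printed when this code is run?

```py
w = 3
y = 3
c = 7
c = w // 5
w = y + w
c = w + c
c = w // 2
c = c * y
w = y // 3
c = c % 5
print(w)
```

c = 3//5 = 0
w = 3+3 = 6
c = 6+0 = 6
c = 6//2 = 3
c = 3*3 = 9
w = 3//3 = 1
c = 9%5 = 4

1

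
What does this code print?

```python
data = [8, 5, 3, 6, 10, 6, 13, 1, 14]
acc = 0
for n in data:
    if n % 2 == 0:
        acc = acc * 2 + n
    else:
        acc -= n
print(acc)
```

86

n=8: even, acc = 0*2+8 = 8
n=5: not even, acc = 8-5 = 3
n=3: not even, acc = 3-3 = 0
n=6: even, acc = 0*2+6 = 6
n=10: even, acc = 6*2+10 = 22
n=6: even, acc = 22*2+6 = 50
n=13: not even, acc = 50-13 = 37
n=1: not even, acc = 37-1 = 36
n=14: even, acc = 36*2+14 = 86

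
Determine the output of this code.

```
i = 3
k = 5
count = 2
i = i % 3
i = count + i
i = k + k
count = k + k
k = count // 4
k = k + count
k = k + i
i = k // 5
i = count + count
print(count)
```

10

i = 3%3 = 0
i = 2+0 = 2
i = 5+5 = 10
count = 5+5 = 10
k = 10//4 = 2
k = 2+10 = 12
k = 12+10 = 22
i = 22//5 = 4
i = 10+10 = 20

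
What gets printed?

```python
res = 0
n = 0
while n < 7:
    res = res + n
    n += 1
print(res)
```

21

n=0: res = 0+0 = 0
n=1: res = 0+1 = 1
n=2: res = 1+2 = 3
n=3: res = 3+3 = 6
n=4: res = 6+4 = 10
n=5: res = 10+5 = 15
n=6: res = 15+6 = 21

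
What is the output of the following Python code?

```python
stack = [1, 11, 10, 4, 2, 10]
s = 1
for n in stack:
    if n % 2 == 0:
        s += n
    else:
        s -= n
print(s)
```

15

n=1: not even, s = 1-1 = 0
n=11: not even, s = 0-11 = -11
n=10: even, s = (-11)+10 = -1
n=4: even, s = (-1)+4 = 3
n=2: even, s = 3+2 = 5
n=10: even, s = 5+10 = 15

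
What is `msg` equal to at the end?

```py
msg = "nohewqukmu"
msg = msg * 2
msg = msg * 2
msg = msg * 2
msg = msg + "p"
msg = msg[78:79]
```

repeat ×2 → 'nohewqukmunohewqukmu'
repeat ×2 → 'nohewqukmunohewqukmunohewqukmunohewqukmu'
repeat ×2 → 'nohewqukmunohewqukmunohewqukmunohewqukmunohewqukmunohewqukmunohewqukmunohewqukmu'
+ 'p' → 'nohewqukmunohewqukmunohewqukmunohewqukmunohewqukmunohewqukmunohewqukmunohewqukmup'
slice [78:79] → 'm'

'm'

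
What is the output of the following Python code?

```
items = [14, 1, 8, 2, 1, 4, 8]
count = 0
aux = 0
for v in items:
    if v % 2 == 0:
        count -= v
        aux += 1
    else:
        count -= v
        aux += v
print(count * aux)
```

v=14: even, count = 0-14 = -14; aux=1
v=1: not even, count = (-14)-1 = -15; aux=2
v=8: even, count = (-15)-8 = -23; aux=3
v=2: even, count = (-23)-2 = -25; aux=4
v=1: not even, count = (-25)-1 = -26; aux=5
v=4: even, count = (-26)-4 = -30; aux=6
v=8: even, count = (-30)-8 = -38; aux=7
count*aux = (-38)*7 = -266

-266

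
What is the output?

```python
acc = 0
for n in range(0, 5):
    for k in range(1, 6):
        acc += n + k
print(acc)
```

n=0,k=1: acc = 0+1 = 1
n=0,k=2: acc = 1+2 = 3
n=0,k=3: acc = 3+3 = 6
n=0,k=4: acc = 6+4 = 10
n=0,k=5: acc = 10+5 = 15
n=1,k=1: acc = 15+2 = 17
n=1,k=2: acc = 17+3 = 20
n=1,k=3: acc = 20+4 = 24
n=1,k=4: acc = 24+5 = 29
n=1,k=5: acc = 29+6 = 35
n=2,k=1: acc = 35+3 = 38
n=2,k=2: acc = 38+4 = 42
n=2,k=3: acc = 42+5 = 47
n=2,k=4: acc = 47+6 = 53
n=2,k=5: acc = 53+7 = 60
n=3,k=1: acc = 60+4 = 64
n=3,k=2: acc = 64+5 = 69
n=3,k=3: acc = 69+6 = 75
n=3,k=4: acc = 75+7 = 82
n=3,k=5: acc = 82+8 = 90
n=4,k=1: acc = 90+5 = 95
n=4,k=2: acc = 95+6 = 101
n=4,k=3: acc = 101+7 = 108
n=4,k=4: acc = 108+8 = 116
n=4,k=5: acc = 116+9 = 125

125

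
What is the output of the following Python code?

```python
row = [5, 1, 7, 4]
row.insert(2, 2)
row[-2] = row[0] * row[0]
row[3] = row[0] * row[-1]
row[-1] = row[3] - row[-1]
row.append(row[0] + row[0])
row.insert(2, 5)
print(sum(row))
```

59

insert 2 at 2 → [5, 1, 2, 7, 4]
row[-2] = row[0]*row[0] = 5*5 = 25 → [5, 1, 2, 25, 4]
row[3] = row[0]*row[-1] = 5*4 = 20 → [5, 1, 2, 20, 4]
row[-1] = row[3]-row[-1] = 20-4 = 16 → [5, 1, 2, 20, 16]
append row[0]+row[0] = 5+5 = 10 → [5, 1, 2, 20, 16, 10]
insert 5 at 2 → [5, 1, 5, 2, 20, 16, 10]
sum = 59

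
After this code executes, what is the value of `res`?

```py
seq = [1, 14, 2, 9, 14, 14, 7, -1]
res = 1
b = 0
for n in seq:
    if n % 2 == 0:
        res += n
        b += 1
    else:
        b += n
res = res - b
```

25

n=1: not even; b=1
n=14: even, res = 1+14 = 15; b=2
n=2: even, res = 15+2 = 17; b=3
n=9: not even; b=12
n=14: even, res = 17+14 = 31; b=13
n=14: even, res = 31+14 = 45; b=14
n=7: not even; b=21
n=-1: not even; b=20
res-b = 45-20 = 25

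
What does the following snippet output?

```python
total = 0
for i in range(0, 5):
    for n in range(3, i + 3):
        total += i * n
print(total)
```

125

i=1,n=3: total = 0+3 = 3
i=2,n=3: total = 3+6 = 9
i=2,n=4: total = 9+8 = 17
i=3,n=3: total = 17+9 = 26
i=3,n=4: total = 26+12 = 38
i=3,n=5: total = 38+15 = 53
i=4,n=3: total = 53+12 = 65
i=4,n=4: total = 65+16 = 81
i=4,n=5: total = 81+20 = 101
i=4,n=6: total = 101+24 = 125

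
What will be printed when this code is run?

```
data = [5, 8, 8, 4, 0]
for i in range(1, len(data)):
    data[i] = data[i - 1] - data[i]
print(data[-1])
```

-15

i=1: data[1] = 5-8 = -3 → [5, -3, 8, 4, 0]
i=2: data[2] = (-3)-8 = -11 → [5, -3, -11, 4, 0]
i=3: data[3] = (-11)-4 = -15 → [5, -3, -11, -15, 0]
i=4: data[4] = (-15)-0 = -15 → [5, -3, -11, -15, -15]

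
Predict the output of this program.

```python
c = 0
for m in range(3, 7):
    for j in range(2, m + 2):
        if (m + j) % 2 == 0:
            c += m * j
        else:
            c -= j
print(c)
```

104

m=3,j=2: odd sum, c = 0-2 = -2
m=3,j=3: even sum, c = (-2)+9 = 7
m=3,j=4: odd sum, c = 7-4 = 3
m=4,j=2: even sum, c = 3+8 = 11
m=4,j=3: odd sum, c = 11-3 = 8
m=4,j=4: even sum, c = 8+16 = 24
m=4,j=5: odd sum, c = 24-5 = 19
m=5,j=2: odd sum, c = 19-2 = 17
m=5,j=3: even sum, c = 17+15 = 32
m=5,j=4: odd sum, c = 32-4 = 28
m=5,j=5: even sum, c = 28+25 = 53
m=5,j=6: odd sum, c = 53-6 = 47
m=6,j=2: even sum, c = 47+12 = 59
m=6,j=3: odd sum, c = 59-3 = 56
m=6,j=4: even sum, c = 56+24 = 80
m=6,j=5: odd sum, c = 80-5 = 75
m=6,j=6: even sum, c = 75+36 = 111
m=6,j=7: odd sum, c = 111-7 = 104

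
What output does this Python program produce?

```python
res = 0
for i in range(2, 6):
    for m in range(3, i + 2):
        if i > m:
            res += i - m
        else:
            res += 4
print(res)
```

i=2,m=3: not 2>3, res = 0+4 = 4
i=3,m=3: not 3>3, res = 4+4 = 8
i=3,m=4: not 3>4, res = 8+4 = 12
i=4,m=3: 4>3, res = 12+1 = 13
i=4,m=4: not 4>4, res = 13+4 = 17
i=4,m=5: not 4>5, res = 17+4 = 21
i=5,m=3: 5>3, res = 21+2 = 23
i=5,m=4: 5>4, res = 23+1 = 24
i=5,m=5: not 5>5, res = 24+4 = 28
i=5,m=6: not 5>6, res = 28+4 = 32

32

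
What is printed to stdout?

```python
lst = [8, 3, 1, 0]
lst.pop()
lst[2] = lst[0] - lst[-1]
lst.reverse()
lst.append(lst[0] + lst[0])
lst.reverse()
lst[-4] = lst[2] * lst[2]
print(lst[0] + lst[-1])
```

pop() removes 0 → [8, 3, 1]
lst[2] = lst[0]-lst[-1] = 8-1 = 7 → [8, 3, 7]
reverse → [7, 3, 8]
append lst[0]+lst[0] = 7+7 = 14 → [7, 3, 8, 14]
reverse → [14, 8, 3, 7]
lst[-4] = lst[2]*lst[2] = 3*3 = 9 → [9, 8, 3, 7]
lst[0]+lst[-1] = 9+7 = 16

16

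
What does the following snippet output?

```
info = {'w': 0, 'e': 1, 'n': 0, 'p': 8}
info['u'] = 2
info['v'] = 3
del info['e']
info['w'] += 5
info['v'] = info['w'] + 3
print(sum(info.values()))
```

23

info['u'] = 2 → {'w': 0, 'e': 1, 'n': 0, 'p': 8, 'u': 2}
info['v'] = 3 → {'w': 0, 'e': 1, 'n': 0, 'p': 8, 'u': 2, 'v': 3}
del 'e' → {'w': 0, 'n': 0, 'p': 8, 'u': 2, 'v': 3}
info['w'] = 0+5 = 5 → {'w': 5, 'n': 0, 'p': 8, 'u': 2, 'v': 3}
info['v'] = info['w']+3 = 8 → {'w': 5, 'n': 0, 'p': 8, 'u': 2, 'v': 8}
sum of values = 23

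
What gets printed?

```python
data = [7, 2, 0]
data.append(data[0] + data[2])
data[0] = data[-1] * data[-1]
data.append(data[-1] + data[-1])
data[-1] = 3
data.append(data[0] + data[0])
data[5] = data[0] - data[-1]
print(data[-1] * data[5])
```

2401

append data[0]+data[2] = 7+0 = 7 → [7, 2, 0, 7]
data[0] = data[-1]*data[-1] = 7*7 = 49 → [49, 2, 0, 7]
append data[-1]+data[-1] = 7+7 = 14 → [49, 2, 0, 7, 14]
data[-1] = 3 → [49, 2, 0, 7, 3]
append data[0]+data[0] = 49+49 = 98 → [49, 2, 0, 7, 3, 98]
data[5] = data[0]-data[-1] = 49-98 = -49 → [49, 2, 0, 7, 3, -49]
data[-1]*data[5] = (-49)*(-49) = 2401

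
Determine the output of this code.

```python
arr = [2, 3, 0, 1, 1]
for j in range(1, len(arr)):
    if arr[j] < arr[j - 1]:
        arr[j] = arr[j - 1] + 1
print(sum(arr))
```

20

j=1: 3>=2, unchanged → [2, 3, 0, 1, 1]
j=2: 0<3, arr[2] = 3+1 = 4 → [2, 3, 4, 1, 1]
j=3: 1<4, arr[3] = 4+1 = 5 → [2, 3, 4, 5, 1]
j=4: 1<5, arr[4] = 5+1 = 6 → [2, 3, 4, 5, 6]
sum = 20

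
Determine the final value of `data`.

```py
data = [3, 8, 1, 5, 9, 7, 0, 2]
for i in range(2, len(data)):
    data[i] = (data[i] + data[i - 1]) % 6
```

i=2: data[2] = (1+8)%6 = 3 → [3, 8, 3, 5, 9, 7, 0, 2]
i=3: data[3] = (5+3)%6 = 2 → [3, 8, 3, 2, 9, 7, 0, 2]
i=4: data[4] = (9+2)%6 = 5 → [3, 8, 3, 2, 5, 7, 0, 2]
i=5: data[5] = (7+5)%6 = 0 → [3, 8, 3, 2, 5, 0, 0, 2]
i=6: data[6] = (0+0)%6 = 0 → [3, 8, 3, 2, 5, 0, 0, 2]
i=7: data[7] = (2+0)%6 = 2 → [3, 8, 3, 2, 5, 0, 0, 2]

[3, 8, 3, 2, 5, 0, 0, 2]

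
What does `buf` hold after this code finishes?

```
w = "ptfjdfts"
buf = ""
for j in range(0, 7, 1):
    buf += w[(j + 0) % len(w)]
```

'ptfjdft'

j=0: add w[0]='p' → 'p'
j=1: add w[1]='t' → 'pt'
j=2: add w[2]='f' → 'ptf'
j=3: add w[3]='j' → 'ptfj'
j=4: add w[4]='d' → 'ptfjd'
j=5: add w[5]='f' → 'ptfjdf'
j=6: add w[6]='t' → 'ptfjdft'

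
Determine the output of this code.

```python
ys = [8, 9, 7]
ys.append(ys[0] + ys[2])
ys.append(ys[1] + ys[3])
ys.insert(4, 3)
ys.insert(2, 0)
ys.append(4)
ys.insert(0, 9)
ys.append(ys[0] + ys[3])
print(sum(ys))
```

88

append ys[0]+ys[2] = 8+7 = 15 → [8, 9, 7, 15]
append ys[1]+ys[3] = 9+15 = 24 → [8, 9, 7, 15, 24]
insert 3 at 4 → [8, 9, 7, 15, 3, 24]
insert 0 at 2 → [8, 9, 0, 7, 15, 3, 24]
append 4 → [8, 9, 0, 7, 15, 3, 24, 4]
insert 9 at 0 → [9, 8, 9, 0, 7, 15, 3, 24, 4]
append ys[0]+ys[3] = 9+0 = 9 → [9, 8, 9, 0, 7, 15, 3, 24, 4, 9]
sum = 88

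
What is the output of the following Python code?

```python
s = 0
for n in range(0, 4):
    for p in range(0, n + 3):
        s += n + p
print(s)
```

66

n=0,p=0: s = 0+0 = 0
n=0,p=1: s = 0+1 = 1
n=0,p=2: s = 1+2 = 3
n=1,p=0: s = 3+1 = 4
n=1,p=1: s = 4+2 = 6
n=1,p=2: s = 6+3 = 9
n=1,p=3: s = 9+4 = 13
n=2,p=0: s = 13+2 = 15
n=2,p=1: s = 15+3 = 18
n=2,p=2: s = 18+4 = 22
n=2,p=3: s = 22+5 = 27
n=2,p=4: s = 27+6 = 33
n=3,p=0: s = 33+3 = 36
n=3,p=1: s = 36+4 = 40
n=3,p=2: s = 40+5 = 45
n=3,p=3: s = 45+6 = 51
n=3,p=4: s = 51+7 = 58
n=3,p=5: s = 58+8 = 66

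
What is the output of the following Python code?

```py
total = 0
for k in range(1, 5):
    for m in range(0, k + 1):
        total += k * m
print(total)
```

k=1,m=0: total = 0+0 = 0
k=1,m=1: total = 0+1 = 1
k=2,m=0: total = 1+0 = 1
k=2,m=1: total = 1+2 = 3
k=2,m=2: total = 3+4 = 7
k=3,m=0: total = 7+0 = 7
k=3,m=1: total = 7+3 = 10
k=3,m=2: total = 10+6 = 16
k=3,m=3: total = 16+9 = 25
k=4,m=0: total = 25+0 = 25
k=4,m=1: total = 25+4 = 29
k=4,m=2: total = 29+8 = 37
k=4,m=3: total = 37+12 = 49
k=4,m=4: total = 49+16 = 65

65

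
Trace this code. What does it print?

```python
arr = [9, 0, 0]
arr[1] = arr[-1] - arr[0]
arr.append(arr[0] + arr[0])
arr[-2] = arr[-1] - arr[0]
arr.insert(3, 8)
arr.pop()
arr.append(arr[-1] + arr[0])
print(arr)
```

[9, -9, 9, 8, 17]

arr[1] = arr[-1]-arr[0] = 0-9 = -9 → [9, -9, 0]
append arr[0]+arr[0] = 9+9 = 18 → [9, -9, 0, 18]
arr[-2] = arr[-1]-arr[0] = 18-9 = 9 → [9, -9, 9, 18]
insert 8 at 3 → [9, -9, 9, 8, 18]
pop() removes 18 → [9, -9, 9, 8]
append arr[-1]+arr[0] = 8+9 = 17 → [9, -9, 9, 8, 17]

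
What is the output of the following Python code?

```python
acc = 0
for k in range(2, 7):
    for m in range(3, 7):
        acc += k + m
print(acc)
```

170

k=2,m=3: acc = 0+5 = 5
k=2,m=4: acc = 5+6 = 11
k=2,m=5: acc = 11+7 = 18
k=2,m=6: acc = 18+8 = 26
k=3,m=3: acc = 26+6 = 32
k=3,m=4: acc = 32+7 = 39
k=3,m=5: acc = 39+8 = 47
k=3,m=6: acc = 47+9 = 56
k=4,m=3: acc = 56+7 = 63
k=4,m=4: acc = 63+8 = 71
k=4,m=5: acc = 71+9 = 80
k=4,m=6: acc = 80+10 = 90
k=5,m=3: acc = 90+8 = 98
k=5,m=4: acc = 98+9 = 107
k=5,m=5: acc = 107+10 = 117
k=5,m=6: acc = 117+11 = 128
k=6,m=3: acc = 128+9 = 137
k=6,m=4: acc = 137+10 = 147
k=6,m=5: acc = 147+11 = 158
k=6,m=6: acc = 158+12 = 170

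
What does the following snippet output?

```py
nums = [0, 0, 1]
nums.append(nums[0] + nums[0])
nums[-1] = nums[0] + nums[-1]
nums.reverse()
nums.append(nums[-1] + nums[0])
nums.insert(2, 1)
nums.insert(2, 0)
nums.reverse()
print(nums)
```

[0, 0, 0, 1, 0, 1, 0]

append nums[0]+nums[0] = 0+0 = 0 → [0, 0, 1, 0]
nums[-1] = nums[0]+nums[-1] = 0+0 = 0 → [0, 0, 1, 0]
reverse → [0, 1, 0, 0]
append nums[-1]+nums[0] = 0+0 = 0 → [0, 1, 0, 0, 0]
insert 1 at 2 → [0, 1, 1, 0, 0, 0]
insert 0 at 2 → [0, 1, 0, 1, 0, 0, 0]
reverse → [0, 0, 0, 1, 0, 1, 0]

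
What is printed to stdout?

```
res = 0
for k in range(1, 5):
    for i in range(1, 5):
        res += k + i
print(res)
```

80

k=1,i=1: res = 0+2 = 2
k=1,i=2: res = 2+3 = 5
k=1,i=3: res = 5+4 = 9
k=1,i=4: res = 9+5 = 14
k=2,i=1: res = 14+3 = 17
k=2,i=2: res = 17+4 = 21
k=2,i=3: res = 21+5 = 26
k=2,i=4: res = 26+6 = 32
k=3,i=1: res = 32+4 = 36
k=3,i=2: res = 36+5 = 41
k=3,i=3: res = 41+6 = 47
k=3,i=4: res = 47+7 = 54
k=4,i=1: res = 54+5 = 59
k=4,i=2: res = 59+6 = 65
k=4,i=3: res = 65+7 = 72
k=4,i=4: res = 72+8 = 80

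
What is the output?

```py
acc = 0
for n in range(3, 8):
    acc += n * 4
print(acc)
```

n=3: acc = 0+3*4 = 12
n=4: acc = 12+4*4 = 28
n=5: acc = 28+5*4 = 48
n=6: acc = 48+6*4 = 72
n=7: acc = 72+7*4 = 100

100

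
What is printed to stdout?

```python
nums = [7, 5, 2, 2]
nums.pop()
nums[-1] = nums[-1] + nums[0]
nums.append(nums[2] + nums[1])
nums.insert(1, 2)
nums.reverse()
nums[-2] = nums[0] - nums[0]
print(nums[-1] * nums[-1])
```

49

pop() removes 2 → [7, 5, 2]
nums[-1] = nums[-1]+nums[0] = 2+7 = 9 → [7, 5, 9]
append nums[2]+nums[1] = 9+5 = 14 → [7, 5, 9, 14]
insert 2 at 1 → [7, 2, 5, 9, 14]
reverse → [14, 9, 5, 2, 7]
nums[-2] = nums[0]-nums[0] = 14-14 = 0 → [14, 9, 5, 0, 7]
nums[-1]*nums[-1] = 7*7 = 49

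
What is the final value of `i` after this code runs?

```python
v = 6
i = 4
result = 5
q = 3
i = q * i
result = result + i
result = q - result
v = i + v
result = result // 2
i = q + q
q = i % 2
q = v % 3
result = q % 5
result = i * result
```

i = 3*4 = 12
result = 5+12 = 17
result = 3-17 = -14
v = 12+6 = 18
result = (-14)//2 = -7
i = 3+3 = 6
q = 6%2 = 0
q = 18%3 = 0
result = 0%5 = 0
result = 6*0 = 0

6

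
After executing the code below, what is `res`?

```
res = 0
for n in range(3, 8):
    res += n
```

n=3: res = 0+3 = 3
n=4: res = 3+4 = 7
n=5: res = 7+5 = 12
n=6: res = 12+6 = 18
n=7: res = 18+7 = 25

25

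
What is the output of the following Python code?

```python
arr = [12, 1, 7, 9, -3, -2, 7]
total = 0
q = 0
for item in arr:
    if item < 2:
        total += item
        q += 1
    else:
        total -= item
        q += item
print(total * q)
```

item=12: not <2, total = 0-12 = -12; q=12
item=1: <2, total = (-12)+1 = -11; q=13
item=7: not <2, total = (-11)-7 = -18; q=20
item=9: not <2, total = (-18)-9 = -27; q=29
item=-3: <2, total = (-27)+(-3) = -30; q=30
item=-2: <2, total = (-30)+(-2) = -32; q=31
item=7: not <2, total = (-32)-7 = -39; q=38
total*q = (-39)*38 = -1482

-1482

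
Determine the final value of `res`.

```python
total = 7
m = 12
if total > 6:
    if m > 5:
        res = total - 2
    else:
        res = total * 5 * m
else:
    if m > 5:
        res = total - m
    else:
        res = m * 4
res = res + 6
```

total=7, m=12
total > 6 is True; m > 5 is True
→ res = total - 2 = 5
res = 5+6 = 11

11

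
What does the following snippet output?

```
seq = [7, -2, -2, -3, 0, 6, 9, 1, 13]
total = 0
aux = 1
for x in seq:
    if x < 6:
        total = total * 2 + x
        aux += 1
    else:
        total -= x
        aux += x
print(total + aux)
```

x=7: not <6, total = 0-7 = -7; aux=8
x=-2: <6, total = (-7)*2+(-2) = -16; aux=9
x=-2: <6, total = (-16)*2+(-2) = -34; aux=10
x=-3: <6, total = (-34)*2+(-3) = -71; aux=11
x=0: <6, total = (-71)*2+0 = -142; aux=12
x=6: not <6, total = (-142)-6 = -148; aux=18
x=9: not <6, total = (-148)-9 = -157; aux=27
x=1: <6, total = (-157)*2+1 = -313; aux=28
x=13: not <6, total = (-313)-13 = -326; aux=41
total+aux = (-326)+41 = -285

-285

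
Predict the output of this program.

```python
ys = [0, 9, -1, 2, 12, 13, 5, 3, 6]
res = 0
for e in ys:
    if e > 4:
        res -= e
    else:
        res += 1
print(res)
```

-41

e=0: not >4, res = 0+1 = 1
e=9: >4, res = 1-9 = -8
e=-1: not >4, res = (-8)+1 = -7
e=2: not >4, res = (-7)+1 = -6
e=12: >4, res = (-6)-12 = -18
e=13: >4, res = (-18)-13 = -31
e=5: >4, res = (-31)-5 = -36
e=3: not >4, res = (-36)+1 = -35
e=6: >4, res = (-35)-6 = -41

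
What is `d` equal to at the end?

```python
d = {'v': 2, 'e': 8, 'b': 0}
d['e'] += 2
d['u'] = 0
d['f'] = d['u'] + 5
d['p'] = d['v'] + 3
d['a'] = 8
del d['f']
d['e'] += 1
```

d['e'] = 8+2 = 10 → {'v': 2, 'e': 10, 'b': 0}
d['u'] = 0 → {'v': 2, 'e': 10, 'b': 0, 'u': 0}
d['f'] = d['u']+5 = 5 → {'v': 2, 'e': 10, 'b': 0, 'u': 0, 'f': 5}
d['p'] = d['v']+3 = 5 → {'v': 2, 'e': 10, 'b': 0, 'u': 0, 'f': 5, 'p': 5}
d['a'] = 8 → {'v': 2, 'e': 10, 'b': 0, 'u': 0, 'f': 5, 'p': 5, 'a': 8}
del 'f' → {'v': 2, 'e': 10, 'b': 0, 'u': 0, 'p': 5, 'a': 8}
d['e'] = 10+1 = 11 → {'v': 2, 'e': 11, 'b': 0, 'u': 0, 'p': 5, 'a': 8}

{'v': 2, 'e': 11, 'b': 0, 'u': 0, 'p': 5, 'a': 8}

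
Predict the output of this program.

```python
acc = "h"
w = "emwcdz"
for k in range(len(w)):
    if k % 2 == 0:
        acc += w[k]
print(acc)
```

hewd

k=0: add 'e' → 'he'
k=1: skip
k=2: add 'w' → 'hew'
k=3: skip
k=4: add 'd' → 'hewd'
k=5: skip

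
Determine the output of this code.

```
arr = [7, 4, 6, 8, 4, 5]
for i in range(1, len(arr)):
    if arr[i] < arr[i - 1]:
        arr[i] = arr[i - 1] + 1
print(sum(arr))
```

i=1: 4<7, arr[1] = 7+1 = 8 → [7, 8, 6, 8, 4, 5]
i=2: 6<8, arr[2] = 8+1 = 9 → [7, 8, 9, 8, 4, 5]
i=3: 8<9, arr[3] = 9+1 = 10 → [7, 8, 9, 10, 4, 5]
i=4: 4<10, arr[4] = 10+1 = 11 → [7, 8, 9, 10, 11, 5]
i=5: 5<11, arr[5] = 11+1 = 12 → [7, 8, 9, 10, 11, 12]
sum = 57

57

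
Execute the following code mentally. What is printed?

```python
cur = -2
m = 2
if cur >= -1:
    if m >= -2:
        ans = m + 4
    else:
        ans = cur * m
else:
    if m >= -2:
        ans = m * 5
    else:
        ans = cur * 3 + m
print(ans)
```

10

cur=-2, m=2
cur >= -1 is False; m >= -2 is True
→ ans = m * 5 = 10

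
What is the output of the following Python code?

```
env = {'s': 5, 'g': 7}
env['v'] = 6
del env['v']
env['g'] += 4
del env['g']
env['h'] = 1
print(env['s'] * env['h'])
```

env['v'] = 6 → {'s': 5, 'g': 7, 'v': 6}
del 'v' → {'s': 5, 'g': 7}
env['g'] = 7+4 = 11 → {'s': 5, 'g': 11}
del 'g' → {'s': 5}
env['h'] = 1 → {'s': 5, 'h': 1}
env['s']*env['h'] = 5*1 = 5

5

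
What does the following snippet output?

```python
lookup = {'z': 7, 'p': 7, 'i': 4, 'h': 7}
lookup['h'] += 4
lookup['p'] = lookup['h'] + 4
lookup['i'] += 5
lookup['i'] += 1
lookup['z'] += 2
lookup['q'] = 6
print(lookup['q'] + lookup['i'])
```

16

lookup['h'] = 7+4 = 11 → {'z': 7, 'p': 7, 'i': 4, 'h': 11}
lookup['p'] = lookup['h']+4 = 15 → {'z': 7, 'p': 15, 'i': 4, 'h': 11}
lookup['i'] = 4+5 = 9 → {'z': 7, 'p': 15, 'i': 9, 'h': 11}
lookup['i'] = 9+1 = 10 → {'z': 7, 'p': 15, 'i': 10, 'h': 11}
lookup['z'] = 7+2 = 9 → {'z': 9, 'p': 15, 'i': 10, 'h': 11}
lookup['q'] = 6 → {'z': 9, 'p': 15, 'i': 10, 'h': 11, 'q': 6}
lookup['q']+lookup['i'] = 6+10 = 16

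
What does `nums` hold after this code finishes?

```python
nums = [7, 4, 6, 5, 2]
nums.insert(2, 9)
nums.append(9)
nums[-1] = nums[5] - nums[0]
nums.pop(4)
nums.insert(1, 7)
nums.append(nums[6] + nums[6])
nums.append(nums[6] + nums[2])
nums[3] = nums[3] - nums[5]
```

[7, 7, 4, 7, 6, 2, -5, -10, -1]

insert 9 at 2 → [7, 4, 9, 6, 5, 2]
append 9 → [7, 4, 9, 6, 5, 2, 9]
nums[-1] = nums[5]-nums[0] = 2-7 = -5 → [7, 4, 9, 6, 5, 2, -5]
pop(4) removes 5 → [7, 4, 9, 6, 2, -5]
insert 7 at 1 → [7, 7, 4, 9, 6, 2, -5]
append nums[6]+nums[6] = (-5)+(-5) = -10 → [7, 7, 4, 9, 6, 2, -5, -10]
append nums[6]+nums[2] = (-5)+4 = -1 → [7, 7, 4, 9, 6, 2, -5, -10, -1]
nums[3] = nums[3]-nums[5] = 9-2 = 7 → [7, 7, 4, 7, 6, 2, -5, -10, -1]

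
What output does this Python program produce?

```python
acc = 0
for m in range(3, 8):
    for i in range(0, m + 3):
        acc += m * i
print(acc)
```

m=3,i=0: acc = 0+0 = 0
m=3,i=1: acc = 0+3 = 3
m=3,i=2: acc = 3+6 = 9
m=3,i=3: acc = 9+9 = 18
m=3,i=4: acc = 18+12 = 30
m=3,i=5: acc = 30+15 = 45
m=4,i=0: acc = 45+0 = 45
m=4,i=1: acc = 45+4 = 49
m=4,i=2: acc = 49+8 = 57
m=4,i=3: acc = 57+12 = 69
m=4,i=4: acc = 69+16 = 85
m=4,i=5: acc = 85+20 = 105
m=4,i=6: acc = 105+24 = 129
m=5,i=0: acc = 129+0 = 129
m=5,i=1: acc = 129+5 = 134
m=5,i=2: acc = 134+10 = 144
m=5,i=3: acc = 144+15 = 159
m=5,i=4: acc = 159+20 = 179
m=5,i=5: acc = 179+25 = 204
m=5,i=6: acc = 204+30 = 234
m=5,i=7: acc = 234+35 = 269
m=6,i=0: acc = 269+0 = 269
m=6,i=1: acc = 269+6 = 275
m=6,i=2: acc = 275+12 = 287
m=6,i=3: acc = 287+18 = 305
m=6,i=4: acc = 305+24 = 329
m=6,i=5: acc = 329+30 = 359
m=6,i=6: acc = 359+36 = 395
m=6,i=7: acc = 395+42 = 437
m=6,i=8: acc = 437+48 = 485
m=7,i=0: acc = 485+0 = 485
m=7,i=1: acc = 485+7 = 492
m=7,i=2: acc = 492+14 = 506
m=7,i=3: acc = 506+21 = 527
m=7,i=4: acc = 527+28 = 555
m=7,i=5: acc = 555+35 = 590
m=7,i=6: acc = 590+42 = 632
m=7,i=7: acc = 632+49 = 681
m=7,i=8: acc = 681+56 = 737
m=7,i=9: acc = 737+63 = 800

800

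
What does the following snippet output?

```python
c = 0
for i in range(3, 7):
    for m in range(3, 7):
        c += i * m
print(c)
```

i=3,m=3: c = 0+9 = 9
i=3,m=4: c = 9+12 = 21
i=3,m=5: c = 21+15 = 36
i=3,m=6: c = 36+18 = 54
i=4,m=3: c = 54+12 = 66
i=4,m=4: c = 66+16 = 82
i=4,m=5: c = 82+20 = 102
i=4,m=6: c = 102+24 = 126
i=5,m=3: c = 126+15 = 141
i=5,m=4: c = 141+20 = 161
i=5,m=5: c = 161+25 = 186
i=5,m=6: c = 186+30 = 216
i=6,m=3: c = 216+18 = 234
i=6,m=4: c = 234+24 = 258
i=6,m=5: c = 258+30 = 288
i=6,m=6: c = 288+36 = 324

324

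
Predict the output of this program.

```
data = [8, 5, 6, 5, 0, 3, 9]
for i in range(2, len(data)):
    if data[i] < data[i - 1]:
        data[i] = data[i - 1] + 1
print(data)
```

i=2: 6>=5, unchanged → [8, 5, 6, 5, 0, 3, 9]
i=3: 5<6, data[3] = 6+1 = 7 → [8, 5, 6, 7, 0, 3, 9]
i=4: 0<7, data[4] = 7+1 = 8 → [8, 5, 6, 7, 8, 3, 9]
i=5: 3<8, data[5] = 8+1 = 9 → [8, 5, 6, 7, 8, 9, 9]
i=6: 9>=9, unchanged → [8, 5, 6, 7, 8, 9, 9]

[8, 5, 6, 7, 8, 9, 9]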